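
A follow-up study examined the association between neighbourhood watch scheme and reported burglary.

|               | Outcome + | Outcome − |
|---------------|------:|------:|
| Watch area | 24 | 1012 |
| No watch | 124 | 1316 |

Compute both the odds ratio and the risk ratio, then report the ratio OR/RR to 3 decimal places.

Cells: a = 24, b = 1012, c = 124, d = 1316.
OR = (24·1316)/(1012·124) = 31584/125488 = 0.25169
Risk in exposed = 24/1036 = 0.02317; risk in unexposed = 124/1440 = 0.08611; RR = 0.26902
OR/RR = 0.25169 / 0.26902 = 0.93556
The outcome is rare in both groups, so OR ≈ RR (ratio near 1).

0.936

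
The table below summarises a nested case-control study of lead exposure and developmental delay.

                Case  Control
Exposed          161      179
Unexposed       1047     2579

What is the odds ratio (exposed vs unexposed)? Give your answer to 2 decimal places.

2.22

Cells: a = 161, b = 179, c = 1047, d = 2579.
OR = (a·d)/(b·c) = (161 × 2579) / (179 × 1047) = 415219 / 187413 = 2.21553
The odds of developmental delay are about 2.22 times as high in the exposed group.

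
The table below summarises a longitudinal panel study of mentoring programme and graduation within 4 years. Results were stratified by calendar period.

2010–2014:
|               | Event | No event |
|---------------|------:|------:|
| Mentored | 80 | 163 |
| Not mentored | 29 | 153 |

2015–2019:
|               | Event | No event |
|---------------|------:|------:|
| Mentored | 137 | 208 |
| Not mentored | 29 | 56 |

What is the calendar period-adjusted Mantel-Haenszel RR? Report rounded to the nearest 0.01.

RR_MH = Σ(aᵢ·n₀ᵢ/nᵢ) / Σ(cᵢ·n₁ᵢ/nᵢ), with n₁ᵢ = aᵢ+bᵢ (exposed), n₀ᵢ = cᵢ+dᵢ (unexposed), nᵢ = n₁ᵢ+n₀ᵢ.
Stratum 1 (2010–2014): n₁ = 243, n₀ = 182, n = 425; a·n₀/n = 80·182/425 = 34.2588; c·n₁/n = 29·243/425 = 16.5812
Stratum 2 (2015–2019): n₁ = 345, n₀ = 85, n = 430; a·n₀/n = 137·85/430 = 27.0814; c·n₁/n = 29·345/430 = 23.2674
RR_MH = (34.2588 + 27.0814) / (16.5812 + 23.2674) = 61.3402 / 39.8486 = 1.53933

1.54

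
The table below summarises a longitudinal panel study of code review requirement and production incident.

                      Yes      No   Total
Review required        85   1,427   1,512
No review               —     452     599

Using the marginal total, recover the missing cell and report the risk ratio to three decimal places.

The missing cell is in the unexposed row: 599 − 452 = 147.
So a = 85, b = 1427, c = 147, d = 452.
RR = [a/(a+b)] / [c/(c+d)] = (85/1512) / (147/599) = 0.05622/0.24541 = 0.22907

0.229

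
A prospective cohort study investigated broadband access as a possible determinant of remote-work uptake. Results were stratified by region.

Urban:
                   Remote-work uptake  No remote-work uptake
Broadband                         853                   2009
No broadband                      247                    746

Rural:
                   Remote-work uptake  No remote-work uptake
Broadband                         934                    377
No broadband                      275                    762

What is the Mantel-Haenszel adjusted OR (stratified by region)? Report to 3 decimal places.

2.708

OR_MH = Σ(aᵢdᵢ/nᵢ) / Σ(bᵢcᵢ/nᵢ), where nᵢ is the stratum total.
Stratum 1 (Urban): n = 3855; a·d/n = 853·746/3855 = 165.0682; b·c/n = 2009·247/3855 = 128.7219
Stratum 2 (Rural): n = 2348; a·d/n = 934·762/2348 = 303.1124; b·c/n = 377·275/2348 = 44.1546
OR_MH = (165.0682 + 303.1124) / (128.7219 + 44.1546) = 468.1807 / 172.8765 = 2.70818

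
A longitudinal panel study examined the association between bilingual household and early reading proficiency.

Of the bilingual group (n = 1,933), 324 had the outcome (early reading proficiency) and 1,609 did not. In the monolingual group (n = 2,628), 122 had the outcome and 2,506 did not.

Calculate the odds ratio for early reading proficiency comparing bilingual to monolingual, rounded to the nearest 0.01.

From the description: a = 324, b = 1609, c = 122, d = 2506.
OR = (a·d)/(b·c) = (324 × 2506) / (1609 × 122) = 811944 / 196298 = 4.13628
The odds of early reading proficiency are about 4.14 times as high in the bilingual group.

4.14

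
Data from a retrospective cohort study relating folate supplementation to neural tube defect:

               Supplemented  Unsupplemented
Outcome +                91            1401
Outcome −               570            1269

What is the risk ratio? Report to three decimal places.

0.262

Reading the table with exposure as columns: a = 91 (Supplemented, case), b = 570 (Supplemented, non-case), c = 1401 (Unsupplemented, case), d = 1269.
Risk in exposed = 91/661 = 0.13767; risk in unexposed = 1401/2670 = 0.52472.
RR = 0.13767 / 0.52472 = 0.26237
The risk is 74% lower among the exposed than among the unexposed.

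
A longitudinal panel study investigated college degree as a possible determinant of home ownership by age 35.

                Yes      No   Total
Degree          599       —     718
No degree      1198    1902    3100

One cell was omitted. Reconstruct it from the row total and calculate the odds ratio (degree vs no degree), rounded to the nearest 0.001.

The missing cell is in the exposed row: 718 − 599 = 119.
So a = 599, b = 119, c = 1198, d = 1902.
OR = (a·d)/(b·c) = (599 × 1902) / (119 × 1198) = 1139298 / 142562 = 7.99160

7.992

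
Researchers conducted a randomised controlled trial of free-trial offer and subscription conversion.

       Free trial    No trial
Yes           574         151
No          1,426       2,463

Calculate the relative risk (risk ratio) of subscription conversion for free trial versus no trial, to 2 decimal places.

4.97

Reading the table with exposure as columns: a = 574 (Free trial, case), b = 1426 (Free trial, non-case), c = 151 (No trial, case), d = 2463.
Risk in exposed = 574/2000 = 0.28700; risk in unexposed = 151/2614 = 0.05777.
RR = 0.28700 / 0.05777 = 4.96833
The risk among the exposed is 4.97 times that among the unexposed.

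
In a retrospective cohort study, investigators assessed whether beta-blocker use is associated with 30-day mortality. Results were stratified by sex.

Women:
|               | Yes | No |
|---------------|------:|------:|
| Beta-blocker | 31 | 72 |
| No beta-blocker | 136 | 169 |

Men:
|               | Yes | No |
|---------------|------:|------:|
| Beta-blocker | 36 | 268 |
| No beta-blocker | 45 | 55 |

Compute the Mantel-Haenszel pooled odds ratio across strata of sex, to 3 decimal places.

OR_MH = Σ(aᵢdᵢ/nᵢ) / Σ(bᵢcᵢ/nᵢ), where nᵢ is the stratum total.
Stratum 1 (Women): n = 408; a·d/n = 31·169/408 = 12.8407; b·c/n = 72·136/408 = 24.0000
Stratum 2 (Men): n = 404; a·d/n = 36·55/404 = 4.9010; b·c/n = 268·45/404 = 29.8515
OR_MH = (12.8407 + 4.9010) / (24.0000 + 29.8515) = 17.7417 / 53.8515 = 0.32946

0.329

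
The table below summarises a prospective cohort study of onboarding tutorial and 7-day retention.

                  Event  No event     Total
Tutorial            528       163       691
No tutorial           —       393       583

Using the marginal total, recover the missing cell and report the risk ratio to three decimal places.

The missing cell is in the unexposed row: 583 − 393 = 190.
So a = 528, b = 163, c = 190, d = 393.
RR = [a/(a+b)] / [c/(c+d)] = (528/691) / (190/583) = 0.76411/0.32590 = 2.34461

2.345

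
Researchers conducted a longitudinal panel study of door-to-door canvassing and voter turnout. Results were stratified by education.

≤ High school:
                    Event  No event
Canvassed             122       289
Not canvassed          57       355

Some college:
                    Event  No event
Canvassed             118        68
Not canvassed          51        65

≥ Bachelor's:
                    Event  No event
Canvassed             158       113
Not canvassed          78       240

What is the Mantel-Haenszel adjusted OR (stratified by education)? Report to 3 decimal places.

3.065

OR_MH = Σ(aᵢdᵢ/nᵢ) / Σ(bᵢcᵢ/nᵢ), where nᵢ is the stratum total.
Stratum 1 (≤ High school): n = 823; a·d/n = 122·355/823 = 52.6245; b·c/n = 289·57/823 = 20.0158
Stratum 2 (Some college): n = 302; a·d/n = 118·65/302 = 25.3974; b·c/n = 68·51/302 = 11.4834
Stratum 3 (≥ Bachelor's): n = 589; a·d/n = 158·240/589 = 64.3803; b·c/n = 113·78/589 = 14.9643
OR_MH = (52.6245 + 25.3974 + 64.3803) / (20.0158 + 11.4834 + 14.9643) = 142.4022 / 46.4636 = 3.06481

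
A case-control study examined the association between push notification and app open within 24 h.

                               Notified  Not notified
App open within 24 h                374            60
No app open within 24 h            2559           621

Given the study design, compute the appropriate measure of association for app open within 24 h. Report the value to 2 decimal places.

Reading the table with exposure as columns: a = 374 (Notified, case), b = 2559 (Notified, non-case), c = 60 (Not notified, case), d = 621.
This is a case-control study: participants were sampled on outcome status, so risks in the source population cannot be estimated directly — relative risk is not valid here. The odds ratio is the appropriate measure.
OR = (a·d)/(b·c) = (374 × 621) / (2559 × 60) = 232254 / 153540 = 1.51266

1.51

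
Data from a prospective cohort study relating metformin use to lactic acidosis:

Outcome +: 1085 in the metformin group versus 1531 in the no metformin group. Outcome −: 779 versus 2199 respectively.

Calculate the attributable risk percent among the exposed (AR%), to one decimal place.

From the description: a = 1085, b = 779, c = 1531, d = 2199.
Risk in exposed = 1085/1864 = 0.58208; risk in unexposed = 1531/3730 = 0.41046.
RR = 0.58208/0.41046 = 1.41813
AR% = (RR − 1)/RR × 100 = (1.41813 − 1)/1.41813 × 100 = 29.4848%

29.5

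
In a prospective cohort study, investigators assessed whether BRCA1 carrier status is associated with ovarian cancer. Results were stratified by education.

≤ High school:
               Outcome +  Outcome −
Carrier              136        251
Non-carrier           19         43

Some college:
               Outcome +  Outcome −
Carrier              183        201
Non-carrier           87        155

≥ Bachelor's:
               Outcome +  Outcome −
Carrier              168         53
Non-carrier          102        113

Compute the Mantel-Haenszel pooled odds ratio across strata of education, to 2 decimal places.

OR_MH = Σ(aᵢdᵢ/nᵢ) / Σ(bᵢcᵢ/nᵢ), where nᵢ is the stratum total.
Stratum 1 (≤ High school): n = 449; a·d/n = 136·43/449 = 13.0245; b·c/n = 251·19/449 = 10.6214
Stratum 2 (Some college): n = 626; a·d/n = 183·155/626 = 45.3115; b·c/n = 201·87/626 = 27.9345
Stratum 3 (≥ Bachelor's): n = 436; a·d/n = 168·113/436 = 43.5413; b·c/n = 53·102/436 = 12.3991
OR_MH = (13.0245 + 45.3115 + 43.5413) / (10.6214 + 27.9345 + 12.3991) = 101.8773 / 50.9550 = 1.99936

2.00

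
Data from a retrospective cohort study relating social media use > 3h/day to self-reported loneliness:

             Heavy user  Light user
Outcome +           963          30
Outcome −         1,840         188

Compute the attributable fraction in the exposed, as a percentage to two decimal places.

Reading the table with exposure as columns: a = 963 (Heavy user, case), b = 1840 (Heavy user, non-case), c = 30 (Light user, case), d = 188.
Risk in exposed = 963/2803 = 0.34356; risk in unexposed = 30/218 = 0.13761.
RR = 0.34356/0.13761 = 2.49654
AR% = (RR − 1)/RR × 100 = (2.49654 − 1)/2.49654 × 100 = 59.9446%

59.94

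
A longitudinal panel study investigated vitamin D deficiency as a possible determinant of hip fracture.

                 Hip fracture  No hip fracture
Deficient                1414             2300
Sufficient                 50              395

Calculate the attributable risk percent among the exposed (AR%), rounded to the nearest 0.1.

70.5

Cells: a = 1414, b = 2300, c = 50, d = 395.
Risk in exposed = 1414/3714 = 0.38072; risk in unexposed = 50/445 = 0.11236.
RR = 0.38072/0.11236 = 3.38842
AR% = (RR − 1)/RR × 100 = (3.38842 − 1)/3.38842 × 100 = 70.4877%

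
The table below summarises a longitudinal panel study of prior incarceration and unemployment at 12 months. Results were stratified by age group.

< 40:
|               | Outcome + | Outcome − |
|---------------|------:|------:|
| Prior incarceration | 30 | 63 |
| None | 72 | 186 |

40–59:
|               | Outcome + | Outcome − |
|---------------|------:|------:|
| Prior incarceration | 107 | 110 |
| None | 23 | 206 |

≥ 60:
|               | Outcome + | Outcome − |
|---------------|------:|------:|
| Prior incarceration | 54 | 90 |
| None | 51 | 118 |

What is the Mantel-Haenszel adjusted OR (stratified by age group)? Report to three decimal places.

2.576

OR_MH = Σ(aᵢdᵢ/nᵢ) / Σ(bᵢcᵢ/nᵢ), where nᵢ is the stratum total.
Stratum 1 (< 40): n = 351; a·d/n = 30·186/351 = 15.8974; b·c/n = 63·72/351 = 12.9231
Stratum 2 (40–59): n = 446; a·d/n = 107·206/446 = 49.4215; b·c/n = 110·23/446 = 5.6726
Stratum 3 (≥ 60): n = 313; a·d/n = 54·118/313 = 20.3578; b·c/n = 90·51/313 = 14.6645
OR_MH = (15.8974 + 49.4215 + 20.3578) / (12.9231 + 5.6726 + 14.6645) = 85.6768 / 33.2603 = 2.57595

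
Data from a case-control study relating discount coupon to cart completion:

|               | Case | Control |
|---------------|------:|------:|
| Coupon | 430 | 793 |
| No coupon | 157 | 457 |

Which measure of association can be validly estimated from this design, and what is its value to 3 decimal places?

1.578

Cells: a = 430, b = 793, c = 157, d = 457.
This is a case-control study: participants were sampled on outcome status, so risks in the source population cannot be estimated directly — relative risk is not valid here. The odds ratio is the appropriate measure.
OR = (a·d)/(b·c) = (430 × 457) / (793 × 157) = 196510 / 124501 = 1.57838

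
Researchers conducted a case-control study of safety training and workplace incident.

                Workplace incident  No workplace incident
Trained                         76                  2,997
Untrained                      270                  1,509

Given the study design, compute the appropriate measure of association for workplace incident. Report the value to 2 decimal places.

0.14

Cells: a = 76, b = 2997, c = 270, d = 1509.
This is a case-control study: participants were sampled on outcome status, so risks in the source population cannot be estimated directly — relative risk is not valid here. The odds ratio is the appropriate measure.
OR = (a·d)/(b·c) = (76 × 1509) / (2997 × 270) = 114684 / 809190 = 0.14173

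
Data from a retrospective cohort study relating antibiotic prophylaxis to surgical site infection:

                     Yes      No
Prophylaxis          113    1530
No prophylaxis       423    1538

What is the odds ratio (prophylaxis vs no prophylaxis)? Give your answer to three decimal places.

Cells: a = 113, b = 1530, c = 423, d = 1538.
OR = (a·d)/(b·c) = (113 × 1538) / (1530 × 423) = 173794 / 647190 = 0.26854
Exposure is associated with lower odds of surgical site infection (OR = 0.27 < 1).

0.269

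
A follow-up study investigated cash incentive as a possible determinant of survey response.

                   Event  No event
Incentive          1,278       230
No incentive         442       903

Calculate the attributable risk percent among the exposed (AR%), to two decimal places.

Cells: a = 1278, b = 230, c = 442, d = 903.
Risk in exposed = 1278/1508 = 0.84748; risk in unexposed = 442/1345 = 0.32862.
RR = 0.84748/0.32862 = 2.57887
AR% = (RR − 1)/RR × 100 = (2.57887 − 1)/2.57887 × 100 = 61.2233%

61.22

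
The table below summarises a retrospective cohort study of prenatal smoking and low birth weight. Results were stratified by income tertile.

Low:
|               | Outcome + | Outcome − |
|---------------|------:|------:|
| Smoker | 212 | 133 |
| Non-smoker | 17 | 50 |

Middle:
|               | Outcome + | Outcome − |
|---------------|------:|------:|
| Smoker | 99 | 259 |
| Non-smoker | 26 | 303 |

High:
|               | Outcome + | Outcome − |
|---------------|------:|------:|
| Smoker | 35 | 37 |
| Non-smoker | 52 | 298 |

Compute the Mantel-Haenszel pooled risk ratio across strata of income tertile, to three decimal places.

3.026

RR_MH = Σ(aᵢ·n₀ᵢ/nᵢ) / Σ(cᵢ·n₁ᵢ/nᵢ), with n₁ᵢ = aᵢ+bᵢ (exposed), n₀ᵢ = cᵢ+dᵢ (unexposed), nᵢ = n₁ᵢ+n₀ᵢ.
Stratum 1 (Low): n₁ = 345, n₀ = 67, n = 412; a·n₀/n = 212·67/412 = 34.4757; c·n₁/n = 17·345/412 = 14.2354
Stratum 2 (Middle): n₁ = 358, n₀ = 329, n = 687; a·n₀/n = 99·329/687 = 47.4105; c·n₁/n = 26·358/687 = 13.5488
Stratum 3 (High): n₁ = 72, n₀ = 350, n = 422; a·n₀/n = 35·350/422 = 29.0284; c·n₁/n = 52·72/422 = 8.8720
RR_MH = (34.4757 + 47.4105 + 29.0284) / (14.2354 + 13.5488 + 8.8720) = 110.9146 / 36.6562 = 3.02581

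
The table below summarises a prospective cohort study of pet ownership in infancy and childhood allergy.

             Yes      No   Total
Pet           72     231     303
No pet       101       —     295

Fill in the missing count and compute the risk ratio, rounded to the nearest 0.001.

The missing cell is in the unexposed row: 295 − 101 = 194.
So a = 72, b = 231, c = 101, d = 194.
RR = [a/(a+b)] / [c/(c+d)] = (72/303) / (101/295) = 0.23762/0.34237 = 0.69405

0.694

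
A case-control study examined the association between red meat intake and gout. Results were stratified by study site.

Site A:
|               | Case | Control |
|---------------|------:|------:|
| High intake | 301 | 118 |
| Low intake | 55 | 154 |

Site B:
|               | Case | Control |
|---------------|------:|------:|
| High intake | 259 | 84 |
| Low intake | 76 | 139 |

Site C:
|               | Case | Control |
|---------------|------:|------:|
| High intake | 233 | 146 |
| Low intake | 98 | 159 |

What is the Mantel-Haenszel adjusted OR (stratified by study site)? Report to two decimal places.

OR_MH = Σ(aᵢdᵢ/nᵢ) / Σ(bᵢcᵢ/nᵢ), where nᵢ is the stratum total.
Stratum 1 (Site A): n = 628; a·d/n = 301·154/628 = 73.8121; b·c/n = 118·55/628 = 10.3344
Stratum 2 (Site B): n = 558; a·d/n = 259·139/558 = 64.5179; b·c/n = 84·76/558 = 11.4409
Stratum 3 (Site C): n = 636; a·d/n = 233·159/636 = 58.2500; b·c/n = 146·98/636 = 22.4969
OR_MH = (73.8121 + 64.5179 + 58.2500) / (10.3344 + 11.4409 + 22.4969) = 196.5800 / 44.2721 = 4.44027

4.44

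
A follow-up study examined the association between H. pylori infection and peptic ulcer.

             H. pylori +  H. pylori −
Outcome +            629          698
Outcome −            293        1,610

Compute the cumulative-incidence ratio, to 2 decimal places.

2.26

Reading the table with exposure as columns: a = 629 (H. pylori +, case), b = 293 (H. pylori +, non-case), c = 698 (H. pylori −, case), d = 1610.
Risk in exposed = 629/922 = 0.68221; risk in unexposed = 698/2308 = 0.30243.
RR = 0.68221 / 0.30243 = 2.25580
The risk among the exposed is 2.26 times that among the unexposed.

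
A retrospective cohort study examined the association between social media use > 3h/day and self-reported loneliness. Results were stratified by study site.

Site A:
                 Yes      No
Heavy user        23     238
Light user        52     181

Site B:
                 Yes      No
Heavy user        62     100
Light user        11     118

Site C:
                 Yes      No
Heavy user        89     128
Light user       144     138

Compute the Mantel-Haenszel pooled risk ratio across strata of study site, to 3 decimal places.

0.921

RR_MH = Σ(aᵢ·n₀ᵢ/nᵢ) / Σ(cᵢ·n₁ᵢ/nᵢ), with n₁ᵢ = aᵢ+bᵢ (exposed), n₀ᵢ = cᵢ+dᵢ (unexposed), nᵢ = n₁ᵢ+n₀ᵢ.
Stratum 1 (Site A): n₁ = 261, n₀ = 233, n = 494; a·n₀/n = 23·233/494 = 10.8482; c·n₁/n = 52·261/494 = 27.4737
Stratum 2 (Site B): n₁ = 162, n₀ = 129, n = 291; a·n₀/n = 62·129/291 = 27.4845; c·n₁/n = 11·162/291 = 6.1237
Stratum 3 (Site C): n₁ = 217, n₀ = 282, n = 499; a·n₀/n = 89·282/499 = 50.2966; c·n₁/n = 144·217/499 = 62.6212
RR_MH = (10.8482 + 27.4845 + 50.2966) / (27.4737 + 6.1237 + 62.6212) = 88.6293 / 96.2186 = 0.92112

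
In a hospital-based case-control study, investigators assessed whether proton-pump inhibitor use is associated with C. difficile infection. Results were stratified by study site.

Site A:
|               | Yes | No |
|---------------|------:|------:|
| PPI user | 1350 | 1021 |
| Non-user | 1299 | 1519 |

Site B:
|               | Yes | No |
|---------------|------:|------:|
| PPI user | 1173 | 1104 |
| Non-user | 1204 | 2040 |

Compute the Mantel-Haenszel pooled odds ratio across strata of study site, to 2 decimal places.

OR_MH = Σ(aᵢdᵢ/nᵢ) / Σ(bᵢcᵢ/nᵢ), where nᵢ is the stratum total.
Stratum 1 (Site A): n = 5189; a·d/n = 1350·1519/5189 = 395.1918; b·c/n = 1021·1299/5189 = 255.5943
Stratum 2 (Site B): n = 5521; a·d/n = 1173·2040/5521 = 433.4215; b·c/n = 1104·1204/5521 = 240.7564
OR_MH = (395.1918 + 433.4215) / (255.5943 + 240.7564) = 828.6132 / 496.3507 = 1.66941

1.67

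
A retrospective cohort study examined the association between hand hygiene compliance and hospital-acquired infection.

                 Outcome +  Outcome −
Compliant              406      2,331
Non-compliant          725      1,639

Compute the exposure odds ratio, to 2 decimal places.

Cells: a = 406, b = 2331, c = 725, d = 1639.
OR = (a·d)/(b·c) = (406 × 1639) / (2331 × 725) = 665434 / 1689975 = 0.39375
Exposure is associated with lower odds of hospital-acquired infection (OR = 0.39 < 1).

0.39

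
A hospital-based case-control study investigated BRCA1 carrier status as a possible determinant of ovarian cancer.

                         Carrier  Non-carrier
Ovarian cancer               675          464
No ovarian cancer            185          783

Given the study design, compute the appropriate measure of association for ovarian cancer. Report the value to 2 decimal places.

Reading the table with exposure as columns: a = 675 (Carrier, case), b = 185 (Carrier, non-case), c = 464 (Non-carrier, case), d = 783.
This is a hospital-based case-control study: participants were sampled on outcome status, so risks in the source population cannot be estimated directly — relative risk is not valid here. The odds ratio is the appropriate measure.
OR = (a·d)/(b·c) = (675 × 783) / (185 × 464) = 528525 / 85840 = 6.15709

6.16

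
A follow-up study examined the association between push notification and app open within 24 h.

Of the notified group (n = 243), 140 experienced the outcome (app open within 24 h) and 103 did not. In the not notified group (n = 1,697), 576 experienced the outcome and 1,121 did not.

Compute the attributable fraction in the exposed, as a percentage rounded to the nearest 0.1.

41.1

From the description: a = 140, b = 103, c = 576, d = 1121.
Risk in exposed = 140/243 = 0.57613; risk in unexposed = 576/1697 = 0.33942.
RR = 0.57613/0.33942 = 1.69739
AR% = (RR − 1)/RR × 100 = (1.69739 − 1)/1.69739 × 100 = 41.0859%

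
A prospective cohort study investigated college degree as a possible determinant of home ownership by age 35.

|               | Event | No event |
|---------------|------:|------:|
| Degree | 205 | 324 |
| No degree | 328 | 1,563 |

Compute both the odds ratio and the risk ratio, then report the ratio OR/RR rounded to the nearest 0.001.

1.350

Cells: a = 205, b = 324, c = 328, d = 1563.
OR = (205·1563)/(324·328) = 320415/106272 = 3.01505
Risk in exposed = 205/529 = 0.38752; risk in unexposed = 328/1891 = 0.17345; RR = 2.23417
OR/RR = 3.01505 / 2.23417 = 1.34952
The outcome is not rare, so the OR lies further from 1 than the RR.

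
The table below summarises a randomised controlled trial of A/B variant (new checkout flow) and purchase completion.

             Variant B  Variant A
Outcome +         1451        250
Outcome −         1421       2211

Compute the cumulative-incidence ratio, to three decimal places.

4.973

Reading the table with exposure as columns: a = 1451 (Variant B, case), b = 1421 (Variant B, non-case), c = 250 (Variant A, case), d = 2211.
Risk in exposed = 1451/2872 = 0.50522; risk in unexposed = 250/2461 = 0.10158.
RR = 0.50522 / 0.10158 = 4.97341
The risk among the exposed is 4.97 times that among the unexposed.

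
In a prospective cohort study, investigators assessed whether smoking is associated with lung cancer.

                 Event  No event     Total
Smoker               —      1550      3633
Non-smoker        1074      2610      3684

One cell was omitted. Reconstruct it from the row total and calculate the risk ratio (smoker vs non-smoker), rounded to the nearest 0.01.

The missing cell is in the exposed row: 3633 − 1550 = 2083.
So a = 2083, b = 1550, c = 1074, d = 2610.
RR = [a/(a+b)] / [c/(c+d)] = (2083/3633) / (1074/3684) = 0.57336/0.29153 = 1.96670

1.97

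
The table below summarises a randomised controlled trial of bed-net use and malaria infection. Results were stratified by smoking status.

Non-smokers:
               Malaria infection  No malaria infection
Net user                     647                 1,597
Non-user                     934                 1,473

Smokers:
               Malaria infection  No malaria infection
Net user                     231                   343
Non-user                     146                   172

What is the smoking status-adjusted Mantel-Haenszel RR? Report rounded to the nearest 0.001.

0.766

RR_MH = Σ(aᵢ·n₀ᵢ/nᵢ) / Σ(cᵢ·n₁ᵢ/nᵢ), with n₁ᵢ = aᵢ+bᵢ (exposed), n₀ᵢ = cᵢ+dᵢ (unexposed), nᵢ = n₁ᵢ+n₀ᵢ.
Stratum 1 (Non-smokers): n₁ = 2244, n₀ = 2407, n = 4651; a·n₀/n = 647·2407/4651 = 334.8375; c·n₁/n = 934·2244/4651 = 450.6334
Stratum 2 (Smokers): n₁ = 574, n₀ = 318, n = 892; a·n₀/n = 231·318/892 = 82.3520; c·n₁/n = 146·574/892 = 93.9507
RR_MH = (334.8375 + 82.3520) / (450.6334 + 93.9507) = 417.1895 / 544.5841 = 0.76607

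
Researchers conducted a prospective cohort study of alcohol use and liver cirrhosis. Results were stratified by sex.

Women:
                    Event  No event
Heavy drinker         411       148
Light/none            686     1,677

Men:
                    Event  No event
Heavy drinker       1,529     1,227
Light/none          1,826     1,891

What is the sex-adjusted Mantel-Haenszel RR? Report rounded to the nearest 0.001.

1.332

RR_MH = Σ(aᵢ·n₀ᵢ/nᵢ) / Σ(cᵢ·n₁ᵢ/nᵢ), with n₁ᵢ = aᵢ+bᵢ (exposed), n₀ᵢ = cᵢ+dᵢ (unexposed), nᵢ = n₁ᵢ+n₀ᵢ.
Stratum 1 (Women): n₁ = 559, n₀ = 2363, n = 2922; a·n₀/n = 411·2363/2922 = 332.3727; c·n₁/n = 686·559/2922 = 131.2368
Stratum 2 (Men): n₁ = 2756, n₀ = 3717, n = 6473; a·n₀/n = 1529·3717/6473 = 877.9998; c·n₁/n = 1826·2756/6473 = 777.4534
RR_MH = (332.3727 + 877.9998) / (131.2368 + 777.4534) = 1210.3725 / 908.6902 = 1.33200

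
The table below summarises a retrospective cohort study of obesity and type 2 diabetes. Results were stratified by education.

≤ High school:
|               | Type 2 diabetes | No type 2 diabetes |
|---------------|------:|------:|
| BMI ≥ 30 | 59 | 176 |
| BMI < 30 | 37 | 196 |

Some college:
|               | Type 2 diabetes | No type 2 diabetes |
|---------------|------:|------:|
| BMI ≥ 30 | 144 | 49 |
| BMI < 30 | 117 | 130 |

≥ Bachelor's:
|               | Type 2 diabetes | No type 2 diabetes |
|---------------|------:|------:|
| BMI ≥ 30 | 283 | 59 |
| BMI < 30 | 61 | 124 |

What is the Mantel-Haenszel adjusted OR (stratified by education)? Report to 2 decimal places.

3.96

OR_MH = Σ(aᵢdᵢ/nᵢ) / Σ(bᵢcᵢ/nᵢ), where nᵢ is the stratum total.
Stratum 1 (≤ High school): n = 468; a·d/n = 59·196/468 = 24.7094; b·c/n = 176·37/468 = 13.9145
Stratum 2 (Some college): n = 440; a·d/n = 144·130/440 = 42.5455; b·c/n = 49·117/440 = 13.0295
Stratum 3 (≥ Bachelor's): n = 527; a·d/n = 283·124/527 = 66.5882; b·c/n = 59·61/527 = 6.8292
OR_MH = (24.7094 + 42.5455 + 66.5882) / (13.9145 + 13.0295 + 6.8292) = 133.8431 / 33.7733 = 3.96299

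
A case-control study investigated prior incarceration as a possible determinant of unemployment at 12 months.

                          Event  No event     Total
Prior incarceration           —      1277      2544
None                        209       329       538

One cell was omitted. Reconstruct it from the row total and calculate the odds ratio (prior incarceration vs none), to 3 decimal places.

1.562

The missing cell is in the exposed row: 2544 − 1277 = 1267.
So a = 1267, b = 1277, c = 209, d = 329.
OR = (a·d)/(b·c) = (1267 × 329) / (1277 × 209) = 416843 / 266893 = 1.56184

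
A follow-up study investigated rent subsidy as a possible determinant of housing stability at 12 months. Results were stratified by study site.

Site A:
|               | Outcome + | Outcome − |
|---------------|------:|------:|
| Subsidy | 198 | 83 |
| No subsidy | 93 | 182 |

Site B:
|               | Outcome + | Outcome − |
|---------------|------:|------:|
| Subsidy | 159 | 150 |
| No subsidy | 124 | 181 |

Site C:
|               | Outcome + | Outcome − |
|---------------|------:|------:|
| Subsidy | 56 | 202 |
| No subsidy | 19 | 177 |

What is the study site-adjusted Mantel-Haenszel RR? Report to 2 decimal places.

RR_MH = Σ(aᵢ·n₀ᵢ/nᵢ) / Σ(cᵢ·n₁ᵢ/nᵢ), with n₁ᵢ = aᵢ+bᵢ (exposed), n₀ᵢ = cᵢ+dᵢ (unexposed), nᵢ = n₁ᵢ+n₀ᵢ.
Stratum 1 (Site A): n₁ = 281, n₀ = 275, n = 556; a·n₀/n = 198·275/556 = 97.9317; c·n₁/n = 93·281/556 = 47.0018
Stratum 2 (Site B): n₁ = 309, n₀ = 305, n = 614; a·n₀/n = 159·305/614 = 78.9821; c·n₁/n = 124·309/614 = 62.4039
Stratum 3 (Site C): n₁ = 258, n₀ = 196, n = 454; a·n₀/n = 56·196/454 = 24.1762; c·n₁/n = 19·258/454 = 10.7974
RR_MH = (97.9317 + 78.9821 + 24.1762) / (47.0018 + 62.4039 + 10.7974) = 201.0900 / 120.2031 = 1.67292

1.67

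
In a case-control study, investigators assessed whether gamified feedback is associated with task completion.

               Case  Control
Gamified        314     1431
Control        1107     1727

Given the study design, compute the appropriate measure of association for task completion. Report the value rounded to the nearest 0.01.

0.34

Cells: a = 314, b = 1431, c = 1107, d = 1727.
This is a case-control study: participants were sampled on outcome status, so risks in the source population cannot be estimated directly — relative risk is not valid here. The odds ratio is the appropriate measure.
OR = (a·d)/(b·c) = (314 × 1727) / (1431 × 1107) = 542278 / 1584117 = 0.34232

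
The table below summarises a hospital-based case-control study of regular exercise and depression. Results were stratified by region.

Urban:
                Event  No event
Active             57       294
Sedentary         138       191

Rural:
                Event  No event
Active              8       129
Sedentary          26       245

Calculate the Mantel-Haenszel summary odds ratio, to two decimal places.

0.31

OR_MH = Σ(aᵢdᵢ/nᵢ) / Σ(bᵢcᵢ/nᵢ), where nᵢ is the stratum total.
Stratum 1 (Urban): n = 680; a·d/n = 57·191/680 = 16.0103; b·c/n = 294·138/680 = 59.6647
Stratum 2 (Rural): n = 408; a·d/n = 8·245/408 = 4.8039; b·c/n = 129·26/408 = 8.2206
OR_MH = (16.0103 + 4.8039) / (59.6647 + 8.2206) = 20.8142 / 67.8853 = 0.30661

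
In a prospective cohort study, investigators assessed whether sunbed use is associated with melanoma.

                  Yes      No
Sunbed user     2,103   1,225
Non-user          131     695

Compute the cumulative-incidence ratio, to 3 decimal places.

Cells: a = 2103, b = 1225, c = 131, d = 695.
Risk in exposed = 2103/3328 = 0.63191; risk in unexposed = 131/826 = 0.15860.
RR = 0.63191 / 0.15860 = 3.98442
The risk among the exposed is 3.98 times that among the unexposed.

3.984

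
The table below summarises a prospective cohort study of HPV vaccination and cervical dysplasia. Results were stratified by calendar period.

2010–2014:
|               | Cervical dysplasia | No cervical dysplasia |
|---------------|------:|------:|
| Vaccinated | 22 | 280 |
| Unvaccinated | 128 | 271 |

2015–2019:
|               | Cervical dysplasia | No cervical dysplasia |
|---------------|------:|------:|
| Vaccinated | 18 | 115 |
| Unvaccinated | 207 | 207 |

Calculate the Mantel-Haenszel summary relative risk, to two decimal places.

RR_MH = Σ(aᵢ·n₀ᵢ/nᵢ) / Σ(cᵢ·n₁ᵢ/nᵢ), with n₁ᵢ = aᵢ+bᵢ (exposed), n₀ᵢ = cᵢ+dᵢ (unexposed), nᵢ = n₁ᵢ+n₀ᵢ.
Stratum 1 (2010–2014): n₁ = 302, n₀ = 399, n = 701; a·n₀/n = 22·399/701 = 12.5221; c·n₁/n = 128·302/701 = 55.1441
Stratum 2 (2015–2019): n₁ = 133, n₀ = 414, n = 547; a·n₀/n = 18·414/547 = 13.6234; c·n₁/n = 207·133/547 = 50.3309
RR_MH = (12.5221 + 13.6234) / (55.1441 + 50.3309) = 26.1455 / 105.4750 = 0.24788

0.25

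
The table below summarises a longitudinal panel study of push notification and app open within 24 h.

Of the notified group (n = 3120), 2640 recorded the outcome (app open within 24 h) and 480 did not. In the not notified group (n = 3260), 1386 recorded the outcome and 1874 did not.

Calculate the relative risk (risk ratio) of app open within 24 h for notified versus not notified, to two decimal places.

From the description: a = 2640, b = 480, c = 1386, d = 1874.
Risk in exposed = 2640/3120 = 0.84615; risk in unexposed = 1386/3260 = 0.42515.
RR = 0.84615 / 0.42515 = 1.99023
The risk among the exposed is 1.99 times that among the unexposed.

1.99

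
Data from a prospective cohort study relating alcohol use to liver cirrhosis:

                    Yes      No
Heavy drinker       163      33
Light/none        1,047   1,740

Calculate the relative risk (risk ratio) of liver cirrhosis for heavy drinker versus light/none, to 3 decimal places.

Cells: a = 163, b = 33, c = 1047, d = 1740.
Risk in exposed = 163/196 = 0.83163; risk in unexposed = 1047/2787 = 0.37567.
RR = 0.83163 / 0.37567 = 2.21372
The risk among the exposed is 2.21 times that among the unexposed.

2.214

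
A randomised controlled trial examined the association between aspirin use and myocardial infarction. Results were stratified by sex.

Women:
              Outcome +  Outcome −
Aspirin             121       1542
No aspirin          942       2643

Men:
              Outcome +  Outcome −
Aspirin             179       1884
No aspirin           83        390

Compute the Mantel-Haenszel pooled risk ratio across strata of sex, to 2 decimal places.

RR_MH = Σ(aᵢ·n₀ᵢ/nᵢ) / Σ(cᵢ·n₁ᵢ/nᵢ), with n₁ᵢ = aᵢ+bᵢ (exposed), n₀ᵢ = cᵢ+dᵢ (unexposed), nᵢ = n₁ᵢ+n₀ᵢ.
Stratum 1 (Women): n₁ = 1663, n₀ = 3585, n = 5248; a·n₀/n = 121·3585/5248 = 82.6572; c·n₁/n = 942·1663/5248 = 298.5034
Stratum 2 (Men): n₁ = 2063, n₀ = 473, n = 2536; a·n₀/n = 179·473/2536 = 33.3860; c·n₁/n = 83·2063/2536 = 67.5193
RR_MH = (82.6572 + 33.3860) / (298.5034 + 67.5193) = 116.0432 / 366.0228 = 0.31704

0.32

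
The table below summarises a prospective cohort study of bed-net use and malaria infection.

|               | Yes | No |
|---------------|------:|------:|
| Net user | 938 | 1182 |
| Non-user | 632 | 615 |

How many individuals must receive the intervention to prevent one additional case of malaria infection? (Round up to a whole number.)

16

Risk in treated group = 938/2120 = 0.44245; risk in control = 632/1247 = 0.50682.
Absolute risk reduction = 0.50682 − 0.44245 = 0.06436
NNT = 1 / ARR = 1 / 0.06436 = 15.537 → round up → 16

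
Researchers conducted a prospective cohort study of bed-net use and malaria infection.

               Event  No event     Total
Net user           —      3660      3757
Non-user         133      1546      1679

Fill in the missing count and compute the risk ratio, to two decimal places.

The missing cell is in the exposed row: 3757 − 3660 = 97.
So a = 97, b = 3660, c = 133, d = 1546.
RR = [a/(a+b)] / [c/(c+d)] = (97/3757) / (133/1679) = 0.02582/0.07921 = 0.32593

0.33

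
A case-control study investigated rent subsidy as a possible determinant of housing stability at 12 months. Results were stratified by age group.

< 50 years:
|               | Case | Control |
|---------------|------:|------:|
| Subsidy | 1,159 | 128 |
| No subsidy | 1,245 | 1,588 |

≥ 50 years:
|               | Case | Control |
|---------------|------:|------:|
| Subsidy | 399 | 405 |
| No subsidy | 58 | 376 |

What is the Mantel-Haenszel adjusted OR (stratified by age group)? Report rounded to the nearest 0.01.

OR_MH = Σ(aᵢdᵢ/nᵢ) / Σ(bᵢcᵢ/nᵢ), where nᵢ is the stratum total.
Stratum 1 (< 50 years): n = 4120; a·d/n = 1159·1588/4120 = 446.7214; b·c/n = 128·1245/4120 = 38.6796
Stratum 2 (≥ 50 years): n = 1238; a·d/n = 399·376/1238 = 121.1826; b·c/n = 405·58/1238 = 18.9742
OR_MH = (446.7214 + 121.1826) / (38.6796 + 18.9742) = 567.9039 / 57.6538 = 9.85025

9.85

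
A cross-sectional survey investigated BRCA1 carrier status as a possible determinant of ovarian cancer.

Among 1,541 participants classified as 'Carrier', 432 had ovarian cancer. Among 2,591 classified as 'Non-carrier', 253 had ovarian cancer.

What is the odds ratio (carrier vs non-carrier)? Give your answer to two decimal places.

3.60

From the description: a = 432, b = 1109, c = 253, d = 2338.
OR = (a·d)/(b·c) = (432 × 2338) / (1109 × 253) = 1010016 / 280577 = 3.59978
The odds of ovarian cancer are about 3.60 times as high in the carrier group.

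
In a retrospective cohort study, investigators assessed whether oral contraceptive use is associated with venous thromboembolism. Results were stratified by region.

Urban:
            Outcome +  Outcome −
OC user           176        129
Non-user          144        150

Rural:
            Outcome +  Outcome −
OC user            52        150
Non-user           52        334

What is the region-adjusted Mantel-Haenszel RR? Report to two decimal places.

RR_MH = Σ(aᵢ·n₀ᵢ/nᵢ) / Σ(cᵢ·n₁ᵢ/nᵢ), with n₁ᵢ = aᵢ+bᵢ (exposed), n₀ᵢ = cᵢ+dᵢ (unexposed), nᵢ = n₁ᵢ+n₀ᵢ.
Stratum 1 (Urban): n₁ = 305, n₀ = 294, n = 599; a·n₀/n = 176·294/599 = 86.3840; c·n₁/n = 144·305/599 = 73.3222
Stratum 2 (Rural): n₁ = 202, n₀ = 386, n = 588; a·n₀/n = 52·386/588 = 34.1361; c·n₁/n = 52·202/588 = 17.8639
RR_MH = (86.3840 + 34.1361) / (73.3222 + 17.8639) = 120.5200 / 91.1861 = 1.32169

1.32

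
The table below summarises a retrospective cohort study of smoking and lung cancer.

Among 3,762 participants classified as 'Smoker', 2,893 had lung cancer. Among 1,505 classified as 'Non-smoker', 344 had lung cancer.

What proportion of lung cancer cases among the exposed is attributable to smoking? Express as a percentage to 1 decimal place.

70.3

From the description: a = 2893, b = 869, c = 344, d = 1161.
Risk in exposed = 2893/3762 = 0.76901; risk in unexposed = 344/1505 = 0.22857.
RR = 0.76901/0.22857 = 3.36440
AR% = (RR − 1)/RR × 100 = (3.36440 − 1)/3.36440 × 100 = 70.2770%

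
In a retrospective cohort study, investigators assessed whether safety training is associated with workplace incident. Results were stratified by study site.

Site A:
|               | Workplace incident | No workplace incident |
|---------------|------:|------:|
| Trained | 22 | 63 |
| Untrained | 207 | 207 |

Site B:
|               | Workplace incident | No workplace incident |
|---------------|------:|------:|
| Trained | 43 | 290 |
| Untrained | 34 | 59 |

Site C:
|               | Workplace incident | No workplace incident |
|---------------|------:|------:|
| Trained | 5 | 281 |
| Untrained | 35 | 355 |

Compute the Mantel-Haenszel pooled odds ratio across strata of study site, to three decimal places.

OR_MH = Σ(aᵢdᵢ/nᵢ) / Σ(bᵢcᵢ/nᵢ), where nᵢ is the stratum total.
Stratum 1 (Site A): n = 499; a·d/n = 22·207/499 = 9.1263; b·c/n = 63·207/499 = 26.1343
Stratum 2 (Site B): n = 426; a·d/n = 43·59/426 = 5.9554; b·c/n = 290·34/426 = 23.1455
Stratum 3 (Site C): n = 676; a·d/n = 5·355/676 = 2.6257; b·c/n = 281·35/676 = 14.5488
OR_MH = (9.1263 + 5.9554 + 2.6257) / (26.1343 + 23.1455 + 14.5488) = 17.7074 / 63.8286 = 0.27742

0.277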